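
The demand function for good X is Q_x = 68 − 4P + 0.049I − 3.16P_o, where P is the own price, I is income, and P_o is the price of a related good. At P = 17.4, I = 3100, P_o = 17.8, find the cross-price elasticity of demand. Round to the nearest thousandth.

-0.598

First evaluate Q_x: 68 − 4(17.4) + 0.049(3100) − 3.16(17.8) = 68 − 69.6 + 151.9 − 56.248 = 94.052.
∂Q_x/∂P_o = −3.16, so E_xy = -3.16·(17.8/94.052) ≈ -0.598.
E_xy < 0: the goods are complements.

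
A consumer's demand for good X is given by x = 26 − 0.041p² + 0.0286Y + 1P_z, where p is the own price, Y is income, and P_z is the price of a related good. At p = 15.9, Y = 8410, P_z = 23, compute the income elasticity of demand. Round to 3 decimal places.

0.862

Substituting, x = 26 − 0.041(15.9)² + 0.0286(8410) + 1(23) = 26 − 10.3652 + 240.526 + 23 = 279.1608.
∂x/∂Y = +0.0286, so E_I = 0.0286·(8410/279.1608) ≈ 0.862.
E_I ∈ (0,1): normal good (necessity).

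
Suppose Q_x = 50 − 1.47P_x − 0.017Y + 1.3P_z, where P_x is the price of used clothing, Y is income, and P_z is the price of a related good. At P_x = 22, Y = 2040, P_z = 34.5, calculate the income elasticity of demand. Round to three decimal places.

Substituting, Q_x = 50 − 1.47(22) − 0.017(2040) + 1.3(34.5) = 50 − 32.34 − 34.68 + 44.85 = 27.83.
∂Q_x/∂Y = −0.017, so E_I = -0.017·(2040/27.83) ≈ -1.246.
E_I < 0: inferior good.

-1.246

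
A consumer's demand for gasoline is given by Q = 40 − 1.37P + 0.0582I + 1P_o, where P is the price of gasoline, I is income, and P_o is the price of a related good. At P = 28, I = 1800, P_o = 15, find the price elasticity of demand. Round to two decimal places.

-0.32

First evaluate Q: 40 − 1.37(28) + 0.0582(1800) + 1(15) = 40 − 38.36 + 104.76 + 15 = 121.4.
∂Q/∂P = −1.37, so E_p = (−1.37)·(28/121.4) ≈ -0.32.
|E_p| < 1: demand is inelastic.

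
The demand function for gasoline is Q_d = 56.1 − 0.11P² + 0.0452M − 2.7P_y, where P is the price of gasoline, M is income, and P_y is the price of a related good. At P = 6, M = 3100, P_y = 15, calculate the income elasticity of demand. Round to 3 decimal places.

Evaluating quantity at (P, M, P_y) gives Q_d = 56.1 − 0.11(6)² + 0.0452(3100) − 2.7(15) = 56.1 − 3.96 + 140.12 − 40.5 = 151.76.
∂Q_d/∂M = +0.0452, so E_I = 0.0452·(3100/151.76) ≈ 0.923.
E_I ∈ (0,1): normal good (necessity).

0.923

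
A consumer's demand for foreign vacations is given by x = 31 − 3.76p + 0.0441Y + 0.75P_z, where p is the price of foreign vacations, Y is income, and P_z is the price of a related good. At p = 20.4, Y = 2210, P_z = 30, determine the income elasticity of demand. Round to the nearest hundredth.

Substituting, x = 31 − 3.76(20.4) + 0.0441(2210) + 0.75(30) = 31 − 76.704 + 97.461 + 22.5 = 74.257.
∂x/∂Y = +0.0441, so E_I = 0.0441·(2210/74.257) ≈ 1.31.
E_I > 1: normal good (luxury).

1.31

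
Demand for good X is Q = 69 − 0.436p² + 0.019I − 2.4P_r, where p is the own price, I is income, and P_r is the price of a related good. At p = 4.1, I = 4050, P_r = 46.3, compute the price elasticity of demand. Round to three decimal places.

-0.533

Evaluating quantity at (p, I, P_r) gives Q = 69 − 0.436(4.1)² + 0.019(4050) − 2.4(46.3) = 69 − 7.3292 + 76.95 − 111.12 = 27.5008.
∂Q/∂p = −2·0.436·p = -3.5752, so E_p = -3.5752·(4.1/27.5008) ≈ -0.533.
|E_p| < 1: demand is inelastic.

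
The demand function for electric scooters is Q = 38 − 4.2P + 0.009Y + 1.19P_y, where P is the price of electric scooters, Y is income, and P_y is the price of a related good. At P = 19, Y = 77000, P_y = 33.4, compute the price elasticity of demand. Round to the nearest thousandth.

At the given point, Q = 38 − 4.2(19) + 0.009(77000) + 1.19(33.4) = 38 − 79.8 + 693 + 39.746 = 690.946.
∂Q/∂P = −4.2, so E_p = (−4.2)·(19/690.946) ≈ -0.115.
|E_p| < 1: demand is inelastic.

-0.115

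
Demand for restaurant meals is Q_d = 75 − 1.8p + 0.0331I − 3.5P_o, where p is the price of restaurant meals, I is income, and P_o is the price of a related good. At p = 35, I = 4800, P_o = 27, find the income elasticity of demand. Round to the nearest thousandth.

Substituting, Q_d = 75 − 1.8(35) + 0.0331(4800) − 3.5(27) = 75 − 63 + 158.88 − 94.5 = 76.38.
∂Q_d/∂I = +0.0331, so E_I = 0.0331·(4800/76.38) ≈ 2.080.
E_I > 1: normal good (luxury).

2.080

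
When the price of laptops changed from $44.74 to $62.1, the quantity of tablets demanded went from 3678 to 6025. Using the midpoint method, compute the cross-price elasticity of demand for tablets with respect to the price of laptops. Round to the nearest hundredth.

1.49

%ΔQ_x = (6025 − 3678)/[(3678+6025)/2] = 2347/4851.5 ≈ 0.4838.
%ΔP_y = (62.1 − 44.74)/[(44.74+62.1)/2] ≈ 0.3250.
E_xy = 0.4838/0.3250 ≈ 1.49.
E_xy > 0, so tablets and laptops are substitutes.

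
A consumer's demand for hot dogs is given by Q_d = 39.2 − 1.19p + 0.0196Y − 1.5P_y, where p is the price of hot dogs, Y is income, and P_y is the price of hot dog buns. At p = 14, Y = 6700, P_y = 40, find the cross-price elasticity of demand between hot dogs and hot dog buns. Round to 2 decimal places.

Evaluating quantity at (p, Y, P_y) gives Q_d = 39.2 − 1.19(14) + 0.0196(6700) − 1.5(40) = 39.2 − 16.66 + 131.32 − 60 = 93.86.
∂Q_d/∂P_y = −1.5, so E_xy = -1.5·(40/93.86) ≈ -0.64.
E_xy < 0: the goods are complements.

-0.64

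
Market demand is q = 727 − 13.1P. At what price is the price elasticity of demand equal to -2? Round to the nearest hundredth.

37.00

Set −bP/(a − bP) = −2 ⇒ bP = 2(a − bP) ⇒ bP(1+2) = 2·a.
P = 2·727/(13.1·3) ≈ 37.00.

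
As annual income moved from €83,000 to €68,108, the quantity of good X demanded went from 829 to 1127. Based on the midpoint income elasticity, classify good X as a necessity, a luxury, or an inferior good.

%ΔQ = (1127 − 829)/[(829+1127)/2] = 298/978 ≈ 0.3047.
%ΔM = (68,108 − 83,000)/[(83,000+68,108)/2] = -14892/75554 ≈ -0.1971.
E_I = %ΔQ/%ΔM ≈ -1.546.
E_I < 0: inferior good.

inferior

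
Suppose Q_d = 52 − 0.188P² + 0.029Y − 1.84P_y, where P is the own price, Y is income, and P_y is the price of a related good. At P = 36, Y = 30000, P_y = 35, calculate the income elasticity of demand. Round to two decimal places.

First evaluate Q_d: 52 − 0.188(36)² + 0.029(30000) − 1.84(35) = 52 − 243.648 + 870 − 64.4 = 613.952.
∂Q_d/∂Y = +0.029, so E_I = 0.029·(30000/613.952) ≈ 1.42.
E_I > 1: normal good (luxury).

1.42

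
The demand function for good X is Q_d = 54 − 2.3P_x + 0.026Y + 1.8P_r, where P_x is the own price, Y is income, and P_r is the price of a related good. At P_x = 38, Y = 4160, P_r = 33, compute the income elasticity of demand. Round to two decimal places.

0.81

Q_d = 54 − 2.3(38) + 0.026(4160) + 1.8(33) = 54 − 87.4 + 108.16 + 59.4 = 134.16.
∂Q_d/∂Y = +0.026, so E_I = 0.026·(4160/134.16) ≈ 0.81.
E_I ∈ (0,1): normal good (necessity).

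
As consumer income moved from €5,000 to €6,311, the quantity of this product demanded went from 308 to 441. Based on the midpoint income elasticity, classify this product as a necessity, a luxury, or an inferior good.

%ΔQ = (441 − 308)/[(308+441)/2] = 133/374.5 ≈ 0.3551.
%ΔM = (6,311 − 5,000)/[(5,000+6,311)/2] = 1311/5655.5 ≈ 0.2318.
E_I = %ΔQ/%ΔM ≈ 1.532.
E_I > 1: normal good (luxury).

luxury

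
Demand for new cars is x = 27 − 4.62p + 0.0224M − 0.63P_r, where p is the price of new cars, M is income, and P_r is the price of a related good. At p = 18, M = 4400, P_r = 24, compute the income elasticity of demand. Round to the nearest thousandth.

Substituting, x = 27 − 4.62(18) + 0.0224(4400) − 0.63(24) = 27 − 83.16 + 98.56 − 15.12 = 27.28.
∂x/∂M = +0.0224, so E_I = 0.0224·(4400/27.28) ≈ 3.613.
E_I > 1: normal good (luxury).

3.613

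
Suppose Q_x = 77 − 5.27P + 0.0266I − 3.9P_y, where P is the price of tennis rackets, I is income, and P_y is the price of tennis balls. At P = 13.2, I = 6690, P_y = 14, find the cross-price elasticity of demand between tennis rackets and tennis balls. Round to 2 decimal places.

-0.42

At the given point, Q_x = 77 − 5.27(13.2) + 0.0266(6690) − 3.9(14) = 77 − 69.564 + 177.954 − 54.6 = 130.79.
∂Q_x/∂P_y = −3.9, so E_xy = -3.9·(14/130.79) ≈ -0.42.
E_xy < 0: the goods are complements.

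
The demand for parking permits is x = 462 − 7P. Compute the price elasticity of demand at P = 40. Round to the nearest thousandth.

-1.538

At P = 40, x = 182.
dx/dP = −7.
Point elasticity E = (dx/dP)·(P/x) = -7 × 40/182 ≈ -1.538.
|E| > 1, so demand is elastic at this price.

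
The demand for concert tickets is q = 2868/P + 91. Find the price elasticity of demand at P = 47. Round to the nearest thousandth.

At P = 47, q = 152.0213.
dq/dP = −2868/P² = −1.2983.
Point elasticity E = (dq/dP)·(P/q) = -1.2983 × 47/152.0213 ≈ -0.401.
|E| < 1, so demand is inelastic at this price.

-0.401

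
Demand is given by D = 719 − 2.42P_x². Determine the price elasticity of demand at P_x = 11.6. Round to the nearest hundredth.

-1.66

At P_x = 11.6, D = 393.3648.
dD/dP_x = −2·2.42·P_x = −56.144.
Point elasticity E = (dD/dP_x)·(P_x/D) = -56.144 × 11.6/393.3648 ≈ -1.66.
|E| > 1, so demand is elastic at this price.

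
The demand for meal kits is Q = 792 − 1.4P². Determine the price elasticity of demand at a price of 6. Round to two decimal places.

At P = 6, Q = 741.6.
dQ/dP = −2·1.4·P = −16.8.
Point elasticity E = (dQ/dP)·(P/Q) = -16.8 × 6/741.6 ≈ -0.14.
|E| < 1, so demand is inelastic at this price.

-0.14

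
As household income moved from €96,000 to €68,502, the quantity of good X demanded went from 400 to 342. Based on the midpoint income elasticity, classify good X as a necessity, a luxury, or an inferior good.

%ΔQ = (342 − 400)/[(400+342)/2] = -58/371 ≈ -0.1563.
%ΔI = (68,502 − 96,000)/[(96,000+68,502)/2] = -27498/82251 ≈ -0.3343.
E_I = %ΔQ/%ΔI ≈ 0.468.
E_I ∈ (0,1): normal good (necessity).

necessity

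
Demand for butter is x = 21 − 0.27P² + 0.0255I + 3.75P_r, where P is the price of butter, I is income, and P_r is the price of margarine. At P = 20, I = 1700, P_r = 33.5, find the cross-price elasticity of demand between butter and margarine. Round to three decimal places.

Evaluating quantity at (P, I, P_r) gives x = 21 − 0.27(20)² + 0.0255(1700) + 3.75(33.5) = 21 − 108 + 43.35 + 125.625 = 81.975.
∂x/∂P_r = +3.75, so E_xy = 3.75·(33.5/81.975) ≈ 1.532.
E_xy > 0: the goods are substitutes.

1.532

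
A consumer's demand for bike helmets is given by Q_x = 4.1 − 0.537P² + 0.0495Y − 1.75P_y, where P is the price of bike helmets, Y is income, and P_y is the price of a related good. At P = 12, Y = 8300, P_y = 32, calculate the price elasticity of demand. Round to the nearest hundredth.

-0.55

Q_x = 4.1 − 0.537(12)² + 0.0495(8300) − 1.75(32) = 4.1 − 77.328 + 410.85 − 56 = 281.622.
∂Q_x/∂P = −2·0.537·P = -12.888, so E_p = -12.888·(12/281.622) ≈ -0.55.
|E_p| < 1: demand is inelastic.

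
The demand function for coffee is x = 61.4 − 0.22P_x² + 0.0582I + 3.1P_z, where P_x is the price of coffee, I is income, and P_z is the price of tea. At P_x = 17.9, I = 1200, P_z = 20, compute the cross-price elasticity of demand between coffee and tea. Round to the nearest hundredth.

0.51

First evaluate x: 61.4 − 0.22(17.9)² + 0.0582(1200) + 3.1(20) = 61.4 − 70.4902 + 69.84 + 62 = 122.7498.
∂x/∂P_z = +3.1, so E_xy = 3.1·(20/122.7498) ≈ 0.51.
E_xy > 0: the goods are substitutes.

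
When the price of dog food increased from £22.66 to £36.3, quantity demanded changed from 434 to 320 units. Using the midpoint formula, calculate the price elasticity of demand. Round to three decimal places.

%ΔQ = (320 − 434)/[(434 + 320)/2] = -114/377 ≈ -0.3024.
%Δp = (36.3 − 22.66)/[(22.66 + 36.3)/2] = 13.64/29.48 ≈ 0.4627.
Arc elasticity E = %ΔQ/%Δp ≈ -0.3024/0.4627 ≈ -0.654.
|E| < 1: demand is inelastic over this range.

-0.654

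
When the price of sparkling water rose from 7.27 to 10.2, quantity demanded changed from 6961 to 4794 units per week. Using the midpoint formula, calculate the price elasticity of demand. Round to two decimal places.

-1.10

%Δq = (4794 − 6961)/[(6961 + 4794)/2] = -2167/5877.5 ≈ -0.3687.
%Δp = (10.2 − 7.27)/[(7.27 + 10.2)/2] = 2.93/8.735 ≈ 0.3354.
Arc elasticity E = %Δq/%Δp ≈ -0.3687/0.3354 ≈ -1.10.
|E| > 1: demand is elastic over this range.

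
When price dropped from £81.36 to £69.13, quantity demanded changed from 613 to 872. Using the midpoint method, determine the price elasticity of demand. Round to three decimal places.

-2.146

%ΔQ = (872 − 613)/[(613 + 872)/2] = 259/742.5 ≈ 0.3488.
%Δp = (69.13 − 81.36)/[(81.36 + 69.13)/2] = -12.23/75.245 ≈ -0.1625.
Arc elasticity E = %ΔQ/%Δp ≈ 0.3488/-0.1625 ≈ -2.146.
|E| > 1: demand is elastic over this range.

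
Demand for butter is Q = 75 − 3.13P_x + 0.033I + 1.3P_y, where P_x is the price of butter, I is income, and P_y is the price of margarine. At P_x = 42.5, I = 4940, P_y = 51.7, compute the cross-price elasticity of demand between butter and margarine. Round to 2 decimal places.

0.39

Substituting, Q = 75 − 3.13(42.5) + 0.033(4940) + 1.3(51.7) = 75 − 133.025 + 163.02 + 67.21 = 172.205.
∂Q/∂P_y = +1.3, so E_xy = 1.3·(51.7/172.205) ≈ 0.39.
E_xy > 0: the goods are substitutes.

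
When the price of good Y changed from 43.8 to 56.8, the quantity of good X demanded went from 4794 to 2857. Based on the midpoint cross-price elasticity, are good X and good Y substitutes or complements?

complements

%ΔQ_x = (2857 − 4794)/[(4794+2857)/2] = -1937/3825.5 ≈ -0.5063.
%ΔP_y = (56.8 − 43.8)/[(43.8+56.8)/2] ≈ 0.2584.
E_xy = -0.5063/0.2584 ≈ -1.959.
E_xy < 0, so the goods are complements.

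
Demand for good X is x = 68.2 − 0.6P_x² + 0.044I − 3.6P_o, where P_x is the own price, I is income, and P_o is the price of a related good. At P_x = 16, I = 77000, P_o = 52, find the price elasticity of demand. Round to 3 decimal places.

-0.099

Substituting, x = 68.2 − 0.6(16)² + 0.044(77000) − 3.6(52) = 68.2 − 153.6 + 3388 − 187.2 = 3115.4.
∂x/∂P_x = −2·0.6·P_x = -19.2, so E_p = -19.2·(16/3115.4) ≈ -0.099.
|E_p| < 1: demand is inelastic.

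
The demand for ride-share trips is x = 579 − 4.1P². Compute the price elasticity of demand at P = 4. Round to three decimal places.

-0.256

At P = 4, x = 513.4.
dx/dP = −2·4.1·P = −32.8.
Point elasticity E = (dx/dP)·(P/x) = -32.8 × 4/513.4 ≈ -0.256.
|E| < 1, so demand is inelastic at this price.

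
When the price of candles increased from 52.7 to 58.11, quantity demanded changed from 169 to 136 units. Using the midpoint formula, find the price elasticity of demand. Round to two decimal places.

-2.22

%Δq = (136 − 169)/[(169 + 136)/2] = -33/152.5 ≈ -0.2164.
%Δp = (58.11 − 52.7)/[(52.7 + 58.11)/2] = 5.41/55.405 ≈ 0.0976.
Arc elasticity E = %Δq/%Δp ≈ -0.2164/0.0976 ≈ -2.22.
|E| > 1: demand is elastic over this range.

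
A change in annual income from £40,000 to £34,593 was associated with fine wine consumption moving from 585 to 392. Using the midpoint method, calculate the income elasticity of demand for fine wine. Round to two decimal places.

%ΔQ = (392 − 585)/[(585+392)/2] = -193/488.5 ≈ -0.3951.
%ΔM = (34,593 − 40,000)/[(40,000+34,593)/2] = -5407/37296.5 ≈ -0.1450.
E_I = %ΔQ/%ΔM ≈ 2.73.
E_I > 1: normal good (luxury).

2.73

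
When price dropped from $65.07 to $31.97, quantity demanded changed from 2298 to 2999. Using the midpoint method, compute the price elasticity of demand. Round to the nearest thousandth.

-0.388

%ΔQ = (2999 − 2298)/[(2298 + 2999)/2] = 701/2648.5 ≈ 0.2647.
%ΔP = (31.97 − 65.07)/[(65.07 + 31.97)/2] = -33.1/48.52 ≈ -0.6822.
Arc elasticity E = %ΔQ/%ΔP ≈ 0.2647/-0.6822 ≈ -0.388.
|E| < 1: demand is inelastic over this range.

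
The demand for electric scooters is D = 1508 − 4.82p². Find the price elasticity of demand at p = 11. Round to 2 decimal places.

At p = 11, D = 924.78.
dD/dp = −2·4.82·p = −106.04.
Point elasticity E = (dD/dp)·(p/D) = -106.04 × 11/924.78 ≈ -1.26.
|E| > 1, so demand is elastic at this price.

-1.26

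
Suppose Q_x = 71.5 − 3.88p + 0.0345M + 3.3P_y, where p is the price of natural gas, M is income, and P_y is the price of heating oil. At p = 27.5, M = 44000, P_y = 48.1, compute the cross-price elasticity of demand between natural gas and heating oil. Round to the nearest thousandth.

Evaluating quantity at (p, M, P_y) gives Q_x = 71.5 − 3.88(27.5) + 0.0345(44000) + 3.3(48.1) = 71.5 − 106.7 + 1518 + 158.73 = 1641.53.
∂Q_x/∂P_y = +3.3, so E_xy = 3.3·(48.1/1641.53) ≈ 0.097.
E_xy > 0: the goods are substitutes.

0.097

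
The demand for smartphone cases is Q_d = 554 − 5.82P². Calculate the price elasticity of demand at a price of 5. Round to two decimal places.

-0.71

At P = 5, Q_d = 408.5.
dQ_d/dP = −2·5.82·P = −58.2.
Point elasticity E = (dQ_d/dP)·(P/Q_d) = -58.2 × 5/408.5 ≈ -0.71.
|E| < 1, so demand is inelastic at this price.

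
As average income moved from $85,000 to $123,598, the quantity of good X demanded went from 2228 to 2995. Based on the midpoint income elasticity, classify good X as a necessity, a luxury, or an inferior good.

necessity

%ΔQ = (2995 − 2228)/[(2228+2995)/2] = 767/2611.5 ≈ 0.2937.
%ΔY = (123,598 − 85,000)/[(85,000+123,598)/2] = 38598/104299 ≈ 0.3701.
E_I = %ΔQ/%ΔY ≈ 0.794.
E_I ∈ (0,1): normal good (necessity).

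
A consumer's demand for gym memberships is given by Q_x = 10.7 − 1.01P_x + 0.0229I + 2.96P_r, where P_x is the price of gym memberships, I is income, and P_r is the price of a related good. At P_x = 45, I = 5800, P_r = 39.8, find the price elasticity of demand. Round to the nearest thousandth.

-0.211

Evaluating quantity at (P_x, I, P_r) gives Q_x = 10.7 − 1.01(45) + 0.0229(5800) + 2.96(39.8) = 10.7 − 45.45 + 132.82 + 117.808 = 215.878.
∂Q_x/∂P_x = −1.01, so E_p = (−1.01)·(45/215.878) ≈ -0.211.
|E_p| < 1: demand is inelastic.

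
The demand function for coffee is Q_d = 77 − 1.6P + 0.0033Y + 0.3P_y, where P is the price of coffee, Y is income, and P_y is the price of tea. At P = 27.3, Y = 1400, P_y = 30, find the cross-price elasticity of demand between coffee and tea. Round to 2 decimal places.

0.19

Evaluating quantity at (P, Y, P_y) gives Q_d = 77 − 1.6(27.3) + 0.0033(1400) + 0.3(30) = 77 − 43.68 + 4.62 + 9 = 46.94.
∂Q_d/∂P_y = +0.3, so E_xy = 0.3·(30/46.94) ≈ 0.19.
E_xy > 0: the goods are substitutes.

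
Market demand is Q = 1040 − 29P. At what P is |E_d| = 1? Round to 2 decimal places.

For linear demand Q = a − bP, E = −bP/(a − bP). |E| = 1 ⇒ bP = a − bP ⇒ P = a/(2b).
P = 1040/(2·29) ≈ 17.93.

17.93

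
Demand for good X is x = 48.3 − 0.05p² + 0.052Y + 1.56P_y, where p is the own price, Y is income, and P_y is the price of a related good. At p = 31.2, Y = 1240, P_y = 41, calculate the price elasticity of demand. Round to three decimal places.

-0.760

At the given point, x = 48.3 − 0.05(31.2)² + 0.052(1240) + 1.56(41) = 48.3 − 48.672 + 64.48 + 63.96 = 128.068.
∂x/∂p = −2·0.05·p = -3.12, so E_p = -3.12·(31.2/128.068) ≈ -0.760.
|E_p| < 1: demand is inelastic.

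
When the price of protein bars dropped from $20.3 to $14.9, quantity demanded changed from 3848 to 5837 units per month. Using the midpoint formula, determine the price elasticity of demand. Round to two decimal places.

%Δq = (5837 − 3848)/[(3848 + 5837)/2] = 1989/4842.5 ≈ 0.4107.
%Δp = (14.9 − 20.3)/[(20.3 + 14.9)/2] = -5.4/17.6 ≈ -0.3068.
Arc elasticity E = %Δq/%Δp ≈ 0.4107/-0.3068 ≈ -1.34.
|E| > 1: demand is elastic over this range.

-1.34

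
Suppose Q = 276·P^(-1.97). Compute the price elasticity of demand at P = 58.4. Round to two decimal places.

For a Cobb–Douglas (constant-elasticity) form Q = A·P^α·…, the elasticity with respect to P equals the exponent α at every point.
Here the exponent on P is -1.97, so the price elasticity of demand is -1.97.

-1.97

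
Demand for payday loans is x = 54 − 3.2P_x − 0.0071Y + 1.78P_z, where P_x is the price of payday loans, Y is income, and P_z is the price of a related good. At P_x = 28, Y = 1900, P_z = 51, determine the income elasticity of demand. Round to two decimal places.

Evaluating quantity at (P_x, Y, P_z) gives x = 54 − 3.2(28) − 0.0071(1900) + 1.78(51) = 54 − 89.6 − 13.49 + 90.78 = 41.69.
∂x/∂Y = −0.0071, so E_I = -0.0071·(1900/41.69) ≈ -0.32.
E_I < 0: inferior good.

-0.32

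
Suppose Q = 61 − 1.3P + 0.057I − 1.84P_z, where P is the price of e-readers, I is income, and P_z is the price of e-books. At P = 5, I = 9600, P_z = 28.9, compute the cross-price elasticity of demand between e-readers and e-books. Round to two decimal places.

Evaluating quantity at (P, I, P_z) gives Q = 61 − 1.3(5) + 0.057(9600) − 1.84(28.9) = 61 − 6.5 + 547.2 − 53.176 = 548.524.
∂Q/∂P_z = −1.84, so E_xy = -1.84·(28.9/548.524) ≈ -0.10.
E_xy < 0: the goods are complements.

-0.10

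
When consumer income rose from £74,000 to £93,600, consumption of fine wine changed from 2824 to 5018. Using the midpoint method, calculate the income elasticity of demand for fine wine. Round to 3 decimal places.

%ΔQ = (5018 − 2824)/[(2824+5018)/2] = 2194/3921 ≈ 0.5596.
%ΔI = (93,600 − 74,000)/[(74,000+93,600)/2] = 19600/83800 ≈ 0.2339.
E_I = %ΔQ/%ΔI ≈ 2.392.
E_I > 1: normal good (luxury).

2.392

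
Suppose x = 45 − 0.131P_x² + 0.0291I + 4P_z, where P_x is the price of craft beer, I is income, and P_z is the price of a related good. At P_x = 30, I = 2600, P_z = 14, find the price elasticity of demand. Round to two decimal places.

x = 45 − 0.131(30)² + 0.0291(2600) + 4(14) = 45 − 117.9 + 75.66 + 56 = 58.76.
∂x/∂P_x = −2·0.131·P_x = -7.86, so E_p = -7.86·(30/58.76) ≈ -4.01.
|E_p| > 1: demand is elastic.

-4.01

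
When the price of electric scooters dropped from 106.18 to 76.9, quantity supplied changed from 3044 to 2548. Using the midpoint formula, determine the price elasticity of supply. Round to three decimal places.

%ΔQ = (2548 − 3044)/[(3044 + 2548)/2] = -496/2796 ≈ -0.1774.
%ΔP = (76.9 − 106.18)/[(106.18 + 76.9)/2] = -29.28/91.54 ≈ -0.3199.
Arc elasticity E = %ΔQ/%ΔP ≈ -0.1774/-0.3199 ≈ 0.555.
|E| < 1: supply is inelastic over this range.

0.555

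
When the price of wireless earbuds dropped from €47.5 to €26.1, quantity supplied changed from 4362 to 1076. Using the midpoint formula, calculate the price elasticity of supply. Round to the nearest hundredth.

%Δq = (1076 − 4362)/[(4362 + 1076)/2] = -3286/2719 ≈ -1.2085.
%Δp = (26.1 − 47.5)/[(47.5 + 26.1)/2] = -21.4/36.8 ≈ -0.5815.
Arc elasticity E = %Δq/%Δp ≈ -1.2085/-0.5815 ≈ 2.08.
|E| > 1: supply is elastic over this range.

2.08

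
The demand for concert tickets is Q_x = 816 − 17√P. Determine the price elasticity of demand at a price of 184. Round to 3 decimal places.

-0.197

At P = 184, Q_x = 585.4008.
dQ_x/dP = −17/(2√P) = −17/(2·13.5647).
Point elasticity E = (dQ_x/dP)·(P/Q_x) = -0.6266 × 184/585.4008 ≈ -0.197.
|E| < 1, so demand is inelastic at this price.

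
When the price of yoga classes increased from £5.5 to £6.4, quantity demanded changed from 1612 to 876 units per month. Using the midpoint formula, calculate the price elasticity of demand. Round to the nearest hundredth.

%ΔQ = (876 − 1612)/[(1612 + 876)/2] = -736/1244 ≈ -0.5916.
%Δp = (6.4 − 5.5)/[(5.5 + 6.4)/2] = 0.9/5.95 ≈ 0.1513.
Arc elasticity E = %ΔQ/%Δp ≈ -0.5916/0.1513 ≈ -3.91.
|E| > 1: demand is elastic over this range.

-3.91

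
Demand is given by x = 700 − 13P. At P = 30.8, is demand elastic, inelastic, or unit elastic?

At P = 30.8, x = 299.6.
dx/dP = −13.
Point elasticity E = (dx/dP)·(P/x) = -13 × 30.8/299.6 ≈ -1.336.
|E| ≈ 1.336 > 1, so demand is elastic.

elastic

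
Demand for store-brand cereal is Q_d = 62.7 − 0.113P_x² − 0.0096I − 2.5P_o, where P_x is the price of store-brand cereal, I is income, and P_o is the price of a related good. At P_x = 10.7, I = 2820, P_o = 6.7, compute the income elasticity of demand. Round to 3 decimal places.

-4.557

Q_d = 62.7 − 0.113(10.7)² − 0.0096(2820) − 2.5(6.7) = 62.7 − 12.9374 − 27.072 − 16.75 = 5.9406.
∂Q_d/∂I = −0.0096, so E_I = -0.0096·(2820/5.9406) ≈ -4.557.
E_I < 0: inferior good.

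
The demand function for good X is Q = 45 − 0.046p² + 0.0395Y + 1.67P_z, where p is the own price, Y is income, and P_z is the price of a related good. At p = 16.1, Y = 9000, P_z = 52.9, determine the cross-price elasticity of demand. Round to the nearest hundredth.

Q = 45 − 0.046(16.1)² + 0.0395(9000) + 1.67(52.9) = 45 − 11.9237 + 355.5 + 88.343 = 476.9193.
∂Q/∂P_z = +1.67, so E_xy = 1.67·(52.9/476.9193) ≈ 0.19.
E_xy > 0: the goods are substitutes.

0.19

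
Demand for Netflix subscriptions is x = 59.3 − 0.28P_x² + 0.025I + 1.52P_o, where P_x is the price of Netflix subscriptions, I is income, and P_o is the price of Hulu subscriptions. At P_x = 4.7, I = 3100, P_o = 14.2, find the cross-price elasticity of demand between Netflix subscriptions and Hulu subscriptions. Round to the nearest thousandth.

At the given point, x = 59.3 − 0.28(4.7)² + 0.025(3100) + 1.52(14.2) = 59.3 − 6.1852 + 77.5 + 21.584 = 152.1988.
∂x/∂P_o = +1.52, so E_xy = 1.52·(14.2/152.1988) ≈ 0.142.
E_xy > 0: the goods are substitutes.

0.142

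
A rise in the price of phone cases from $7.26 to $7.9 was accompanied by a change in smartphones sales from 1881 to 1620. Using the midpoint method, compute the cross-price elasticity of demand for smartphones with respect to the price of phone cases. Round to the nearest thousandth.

%ΔQ_x = (1620 − 1881)/[(1881+1620)/2] = -261/1750.5 ≈ -0.1491.
%ΔP_y = (7.9 − 7.26)/[(7.26+7.9)/2] ≈ 0.0844.
E_xy = -0.1491/0.0844 ≈ -1.766.
E_xy < 0, so smartphones and phone cases are complements.

-1.766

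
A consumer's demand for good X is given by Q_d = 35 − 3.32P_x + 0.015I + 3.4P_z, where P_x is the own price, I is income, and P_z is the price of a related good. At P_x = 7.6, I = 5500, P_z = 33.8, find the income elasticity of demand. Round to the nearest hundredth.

0.40

First evaluate Q_d: 35 − 3.32(7.6) + 0.015(5500) + 3.4(33.8) = 35 − 25.232 + 82.5 + 114.92 = 207.188.
∂Q_d/∂I = +0.015, so E_I = 0.015·(5500/207.188) ≈ 0.40.
E_I ∈ (0,1): normal good (necessity).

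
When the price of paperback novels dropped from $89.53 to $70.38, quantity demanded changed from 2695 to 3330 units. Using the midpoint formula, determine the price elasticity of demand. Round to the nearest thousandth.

-0.880

%ΔQ = (3330 − 2695)/[(2695 + 3330)/2] = 635/3012.5 ≈ 0.2108.
%Δp = (70.38 − 89.53)/[(89.53 + 70.38)/2] = -19.15/79.955 ≈ -0.2395.
Arc elasticity E = %ΔQ/%Δp ≈ 0.2108/-0.2395 ≈ -0.880.
|E| < 1: demand is inelastic over this range.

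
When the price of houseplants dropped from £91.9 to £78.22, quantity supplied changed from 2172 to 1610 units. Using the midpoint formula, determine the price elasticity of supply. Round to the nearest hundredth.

%Δq = (1610 − 2172)/[(2172 + 1610)/2] = -562/1891 ≈ -0.2972.
%Δp = (78.22 − 91.9)/[(91.9 + 78.22)/2] = -13.68/85.06 ≈ -0.1608.
Arc elasticity E = %Δq/%Δp ≈ -0.2972/-0.1608 ≈ 1.85.
|E| > 1: supply is elastic over this range.

1.85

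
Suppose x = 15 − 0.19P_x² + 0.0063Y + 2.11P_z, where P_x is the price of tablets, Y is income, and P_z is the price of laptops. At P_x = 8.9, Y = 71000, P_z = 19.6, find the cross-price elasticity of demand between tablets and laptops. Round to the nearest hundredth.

0.08

x = 15 − 0.19(8.9)² + 0.0063(71000) + 2.11(19.6) = 15 − 15.0499 + 447.3 + 41.356 = 488.6061.
∂x/∂P_z = +2.11, so E_xy = 2.11·(19.6/488.6061) ≈ 0.08.
E_xy > 0: the goods are substitutes.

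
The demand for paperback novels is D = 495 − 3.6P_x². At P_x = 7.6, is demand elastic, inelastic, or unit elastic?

At P_x = 7.6, D = 287.064.
dD/dP_x = −2·3.6·P_x = −54.72.
Point elasticity E = (dD/dP_x)·(P_x/D) = -54.72 × 7.6/287.064 ≈ -1.449.
|E| ≈ 1.449 > 1, so demand is elastic.

elastic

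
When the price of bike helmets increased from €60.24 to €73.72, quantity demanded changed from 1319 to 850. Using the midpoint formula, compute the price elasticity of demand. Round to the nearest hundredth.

-2.15

%Δq = (850 − 1319)/[(1319 + 850)/2] = -469/1084.5 ≈ -0.4325.
%ΔP = (73.72 − 60.24)/[(60.24 + 73.72)/2] = 13.48/66.98 ≈ 0.2013.
Arc elasticity E = %Δq/%ΔP ≈ -0.4325/0.2013 ≈ -2.15.
|E| > 1: demand is elastic over this range.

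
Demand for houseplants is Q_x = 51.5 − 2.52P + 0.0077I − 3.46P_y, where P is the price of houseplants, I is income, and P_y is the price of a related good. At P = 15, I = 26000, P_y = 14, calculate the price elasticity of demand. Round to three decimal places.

At the given point, Q_x = 51.5 − 2.52(15) + 0.0077(26000) − 3.46(14) = 51.5 − 37.8 + 200.2 − 48.44 = 165.46.
∂Q_x/∂P = −2.52, so E_p = (−2.52)·(15/165.46) ≈ -0.228.
|E_p| < 1: demand is inelastic.

-0.228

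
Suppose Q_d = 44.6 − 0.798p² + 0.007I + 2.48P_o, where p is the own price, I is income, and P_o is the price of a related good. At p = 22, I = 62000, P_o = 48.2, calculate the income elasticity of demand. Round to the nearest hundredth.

Evaluating quantity at (p, I, P_o) gives Q_d = 44.6 − 0.798(22)² + 0.007(62000) + 2.48(48.2) = 44.6 − 386.232 + 434 + 119.536 = 211.904.
∂Q_d/∂I = +0.007, so E_I = 0.007·(62000/211.904) ≈ 2.05.
E_I > 1: normal good (luxury).

2.05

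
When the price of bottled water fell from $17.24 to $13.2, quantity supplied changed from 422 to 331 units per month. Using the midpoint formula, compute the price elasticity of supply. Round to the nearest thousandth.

0.911

%Δq = (331 − 422)/[(422 + 331)/2] = -91/376.5 ≈ -0.2417.
%Δp = (13.2 − 17.24)/[(17.24 + 13.2)/2] = -4.04/15.22 ≈ -0.2654.
Arc elasticity E = %Δq/%Δp ≈ -0.2417/-0.2654 ≈ 0.911.
|E| < 1: supply is inelastic over this range.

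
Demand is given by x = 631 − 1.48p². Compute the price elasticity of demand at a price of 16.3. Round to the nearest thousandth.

At p = 16.3, x = 237.7788.
dx/dp = −2·1.48·p = −48.248.
Point elasticity E = (dx/dp)·(p/x) = -48.248 × 16.3/237.7788 ≈ -3.307.
|E| > 1, so demand is elastic at this price.

-3.307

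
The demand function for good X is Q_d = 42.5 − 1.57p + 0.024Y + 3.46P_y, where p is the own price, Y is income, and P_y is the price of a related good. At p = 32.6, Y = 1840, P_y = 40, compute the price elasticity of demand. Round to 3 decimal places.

At the given point, Q_d = 42.5 − 1.57(32.6) + 0.024(1840) + 3.46(40) = 42.5 − 51.182 + 44.16 + 138.4 = 173.878.
∂Q_d/∂p = −1.57, so E_p = (−1.57)·(32.6/173.878) ≈ -0.294.
|E_p| < 1: demand is inelastic.

-0.294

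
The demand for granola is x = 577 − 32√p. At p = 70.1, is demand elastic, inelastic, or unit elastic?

At p = 70.1, x = 309.0776.
dx/dp = −32/(2√p) = −32/(2·8.3726).
Point elasticity E = (dx/dp)·(p/x) = -1.911 × 70.1/309.0776 ≈ -0.433.
|E| ≈ 0.433 < 1, so demand is inelastic.

inelastic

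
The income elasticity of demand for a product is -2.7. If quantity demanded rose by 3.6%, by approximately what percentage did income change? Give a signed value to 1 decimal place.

-1.3

%ΔQ ≈ E × %ΔI ⇒ %ΔI = %ΔQ / E = (3.6%)/(-2.7) ≈ -1.3%.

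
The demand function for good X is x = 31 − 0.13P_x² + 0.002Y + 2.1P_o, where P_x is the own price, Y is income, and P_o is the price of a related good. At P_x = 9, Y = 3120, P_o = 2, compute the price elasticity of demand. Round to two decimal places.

At the given point, x = 31 − 0.13(9)² + 0.002(3120) + 2.1(2) = 31 − 10.53 + 6.24 + 4.2 = 30.91.
∂x/∂P_x = −2·0.13·P_x = -2.34, so E_p = -2.34·(9/30.91) ≈ -0.68.
|E_p| < 1: demand is inelastic.

-0.68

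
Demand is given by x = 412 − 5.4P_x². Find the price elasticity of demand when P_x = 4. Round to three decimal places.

At P_x = 4, x = 325.6.
dx/dP_x = −2·5.4·P_x = −43.2.
Point elasticity E = (dx/dP_x)·(P_x/x) = -43.2 × 4/325.6 ≈ -0.531.
|E| < 1, so demand is inelastic at this price.

-0.531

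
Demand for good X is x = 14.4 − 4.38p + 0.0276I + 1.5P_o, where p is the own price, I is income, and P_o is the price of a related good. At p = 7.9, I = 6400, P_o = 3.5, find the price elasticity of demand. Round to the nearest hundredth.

-0.21

First evaluate x: 14.4 − 4.38(7.9) + 0.0276(6400) + 1.5(3.5) = 14.4 − 34.602 + 176.64 + 5.25 = 161.688.
∂x/∂p = −4.38, so E_p = (−4.38)·(7.9/161.688) ≈ -0.21.
|E_p| < 1: demand is inelastic.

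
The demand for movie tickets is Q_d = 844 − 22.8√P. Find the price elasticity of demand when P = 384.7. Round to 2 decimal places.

At P = 384.7, Q_d = 396.806.
dQ_d/dP = −22.8/(2√P) = −22.8/(2·19.6138).
Point elasticity E = (dQ_d/dP)·(P/Q_d) = -0.5812 × 384.7/396.806 ≈ -0.56.
|E| < 1, so demand is inelastic at this price.

-0.56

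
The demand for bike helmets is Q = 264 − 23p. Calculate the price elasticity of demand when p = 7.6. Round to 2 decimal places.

-1.96

At p = 7.6, Q = 89.2.
dQ/dp = −23.
Point elasticity E = (dQ/dp)·(p/Q) = -23 × 7.6/89.2 ≈ -1.96.
|E| > 1, so demand is elastic at this price.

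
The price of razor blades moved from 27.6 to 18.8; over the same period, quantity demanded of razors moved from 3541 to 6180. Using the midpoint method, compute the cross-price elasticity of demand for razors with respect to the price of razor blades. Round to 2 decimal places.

%ΔQ_x = (6180 − 3541)/[(3541+6180)/2] = 2639/4860.5 ≈ 0.5429.
%ΔP_y = (18.8 − 27.6)/[(27.6+18.8)/2] ≈ -0.3793.
E_xy = 0.5429/-0.3793 ≈ -1.43.
E_xy < 0, so razors and razor blades are complements.

-1.43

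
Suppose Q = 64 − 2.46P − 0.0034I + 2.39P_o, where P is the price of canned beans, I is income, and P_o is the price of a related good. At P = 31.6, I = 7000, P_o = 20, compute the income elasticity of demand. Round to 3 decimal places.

-2.319

Substituting, Q = 64 − 2.46(31.6) − 0.0034(7000) + 2.39(20) = 64 − 77.736 − 23.8 + 47.8 = 10.264.
∂Q/∂I = −0.0034, so E_I = -0.0034·(7000/10.264) ≈ -2.319.
E_I < 0: inferior good.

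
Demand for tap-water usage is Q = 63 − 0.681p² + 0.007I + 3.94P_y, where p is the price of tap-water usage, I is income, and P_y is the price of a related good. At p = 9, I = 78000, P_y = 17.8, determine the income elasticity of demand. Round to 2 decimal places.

0.88

Evaluating quantity at (p, I, P_y) gives Q = 63 − 0.681(9)² + 0.007(78000) + 3.94(17.8) = 63 − 55.161 + 546 + 70.132 = 623.971.
∂Q/∂I = +0.007, so E_I = 0.007·(78000/623.971) ≈ 0.88.
E_I ∈ (0,1): normal good (necessity).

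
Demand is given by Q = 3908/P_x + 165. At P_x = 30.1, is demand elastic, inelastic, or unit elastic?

inelastic

At P_x = 30.1, Q = 294.8339.
dQ/dP_x = −3908/P_x² = −4.3134.
Point elasticity E = (dQ/dP_x)·(P_x/Q) = -4.3134 × 30.1/294.8339 ≈ -0.440.
|E| ≈ 0.440 < 1, so demand is inelastic.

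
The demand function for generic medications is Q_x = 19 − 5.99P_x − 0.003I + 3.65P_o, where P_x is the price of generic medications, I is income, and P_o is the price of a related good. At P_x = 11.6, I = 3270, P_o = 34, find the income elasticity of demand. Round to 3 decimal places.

-0.154

Evaluating quantity at (P_x, I, P_o) gives Q_x = 19 − 5.99(11.6) − 0.003(3270) + 3.65(34) = 19 − 69.484 − 9.81 + 124.1 = 63.806.
∂Q_x/∂I = −0.003, so E_I = -0.003·(3270/63.806) ≈ -0.154.
E_I < 0: inferior good.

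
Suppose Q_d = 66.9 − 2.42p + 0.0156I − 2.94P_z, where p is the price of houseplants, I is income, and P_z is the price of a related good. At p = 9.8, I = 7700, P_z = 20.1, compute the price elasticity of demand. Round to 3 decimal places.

-0.228

Q_d = 66.9 − 2.42(9.8) + 0.0156(7700) − 2.94(20.1) = 66.9 − 23.716 + 120.12 − 59.094 = 104.21.
∂Q_d/∂p = −2.42, so E_p = (−2.42)·(9.8/104.21) ≈ -0.228.
|E_p| < 1: demand is inelastic.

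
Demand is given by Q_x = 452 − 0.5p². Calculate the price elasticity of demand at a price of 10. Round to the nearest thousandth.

-0.249

At p = 10, Q_x = 402.
dQ_x/dp = −2·0.5·p = −10.
Point elasticity E = (dQ_x/dp)·(p/Q_x) = -10 × 10/402 ≈ -0.249.
|E| < 1, so demand is inelastic at this price.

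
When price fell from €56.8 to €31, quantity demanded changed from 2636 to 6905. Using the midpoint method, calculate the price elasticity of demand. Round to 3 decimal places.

-1.523

%ΔQ = (6905 − 2636)/[(2636 + 6905)/2] = 4269/4770.5 ≈ 0.8949.
%Δp = (31 − 56.8)/[(56.8 + 31)/2] = -25.8/43.9 ≈ -0.5877.
Arc elasticity E = %ΔQ/%Δp ≈ 0.8949/-0.5877 ≈ -1.523.
|E| > 1: demand is elastic over this range.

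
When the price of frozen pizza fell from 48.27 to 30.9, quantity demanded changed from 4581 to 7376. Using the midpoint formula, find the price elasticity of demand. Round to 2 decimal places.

%Δq = (7376 − 4581)/[(4581 + 7376)/2] = 2795/5978.5 ≈ 0.4675.
%ΔP = (30.9 − 48.27)/[(48.27 + 30.9)/2] = -17.37/39.585 ≈ -0.4388.
Arc elasticity E = %Δq/%ΔP ≈ 0.4675/-0.4388 ≈ -1.07.
|E| > 1: demand is elastic over this range.

-1.07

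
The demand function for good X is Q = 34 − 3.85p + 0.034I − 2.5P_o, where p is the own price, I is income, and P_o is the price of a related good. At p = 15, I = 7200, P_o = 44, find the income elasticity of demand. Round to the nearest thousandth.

First evaluate Q: 34 − 3.85(15) + 0.034(7200) − 2.5(44) = 34 − 57.75 + 244.8 − 110 = 111.05.
∂Q/∂I = +0.034, so E_I = 0.034·(7200/111.05) ≈ 2.204.
E_I > 1: normal good (luxury).

2.204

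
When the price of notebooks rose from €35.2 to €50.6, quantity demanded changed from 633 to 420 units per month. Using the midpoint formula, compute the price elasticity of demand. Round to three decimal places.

%Δq = (420 − 633)/[(633 + 420)/2] = -213/526.5 ≈ -0.4046.
%Δp = (50.6 − 35.2)/[(35.2 + 50.6)/2] = 15.4/42.9 ≈ 0.3590.
Arc elasticity E = %Δq/%Δp ≈ -0.4046/0.3590 ≈ -1.127.
|E| > 1: demand is elastic over this range.

-1.127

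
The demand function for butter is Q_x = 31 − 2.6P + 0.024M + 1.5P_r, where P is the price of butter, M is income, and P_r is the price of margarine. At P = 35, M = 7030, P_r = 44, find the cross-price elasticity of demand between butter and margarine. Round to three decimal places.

0.378

Evaluating quantity at (P, M, P_r) gives Q_x = 31 − 2.6(35) + 0.024(7030) + 1.5(44) = 31 − 91 + 168.72 + 66 = 174.72.
∂Q_x/∂P_r = +1.5, so E_xy = 1.5·(44/174.72) ≈ 0.378.
E_xy > 0: the goods are substitutes.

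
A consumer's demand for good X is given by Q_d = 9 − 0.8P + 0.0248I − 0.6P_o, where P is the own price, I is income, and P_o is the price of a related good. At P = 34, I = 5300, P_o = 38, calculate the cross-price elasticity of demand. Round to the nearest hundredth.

Evaluating quantity at (P, I, P_o) gives Q_d = 9 − 0.8(34) + 0.0248(5300) − 0.6(38) = 9 − 27.2 + 131.44 − 22.8 = 90.44.
∂Q_d/∂P_o = −0.6, so E_xy = -0.6·(38/90.44) ≈ -0.25.
E_xy < 0: the goods are complements.

-0.25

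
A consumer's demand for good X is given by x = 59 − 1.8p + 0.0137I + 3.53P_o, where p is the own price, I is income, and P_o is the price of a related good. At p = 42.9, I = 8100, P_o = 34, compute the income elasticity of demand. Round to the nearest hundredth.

First evaluate x: 59 − 1.8(42.9) + 0.0137(8100) + 3.53(34) = 59 − 77.22 + 110.97 + 120.02 = 212.77.
∂x/∂I = +0.0137, so E_I = 0.0137·(8100/212.77) ≈ 0.52.
E_I ∈ (0,1): normal good (necessity).

0.52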